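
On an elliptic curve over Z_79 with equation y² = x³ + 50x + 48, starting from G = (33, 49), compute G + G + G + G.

Repeated addition: build up to 4G.
2G: tangent at (33, 49): λ = (3·33² + 50)/(2·49) ≡ 78/19. 19⁻¹ ≡ 25 (mod 79), so λ ≡ 78·25 ≡ 54.
  x = λ² - 33 - 33 = 2916 - 66 ≡ 6; y = λ·(33 - 6) - 49 ≡ 66. → (6, 66)
3G: (6, 66) + (33, 49). λ = (49 - 66)/(33 - 6) ≡ 62/27 mod 79. 27⁻¹ ≡ 41 (mod 79), so λ ≡ 14.
  x = λ² - 6 - 33 = 196 - 39 ≡ 78; y = λ·(6 - 78) - 66 ≡ 32. → (78, 32)
4G: (78, 32) + (33, 49). λ = (49 - 32)/(33 - 78) ≡ 17/34 mod 79. 34⁻¹ ≡ 7 (mod 79), so λ ≡ 40.
  x = λ² - 78 - 33 = 1600 - 111 ≡ 67; y = λ·(78 - 67) - 32 ≡ 13. → (67, 13)

(67, 13)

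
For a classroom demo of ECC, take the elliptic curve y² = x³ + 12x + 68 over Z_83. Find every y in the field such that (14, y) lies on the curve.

18, 65

x³ + 12x + 68 = 2980 ≡ 75 (mod 83).
Square roots of 75 mod 83: 18 and 65 (since 18² = 324 ≡ 75).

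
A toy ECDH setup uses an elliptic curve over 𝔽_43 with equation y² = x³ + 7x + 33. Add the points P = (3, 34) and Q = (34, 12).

(3, 34) + (34, 12). λ = (12 - 34)/(34 - 3) ≡ 21/31 mod 43. 31⁻¹ ≡ 25 (mod 43) since 31·25 = 775 ≡ 1, so λ ≡ 9.
  x = λ² - 3 - 34 = 81 - 37 ≡ 1; y = λ·(3 - 1) - 34 ≡ 27. → (1, 27)

(1, 27)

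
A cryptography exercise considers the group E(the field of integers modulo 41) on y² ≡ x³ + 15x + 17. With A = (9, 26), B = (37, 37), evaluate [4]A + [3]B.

(33, 0)

First 4A:
Repeated addition: build up to 4A.
2A: tangent at (9, 26): λ = (3·9² + 15)/(2·26) ≡ 12/11. 11⁻¹ ≡ 15 (mod 41), so λ ≡ 12·15 ≡ 16.
  x = λ² - 9 - 9 = 256 - 18 ≡ 33; y = λ·(9 - 33) - 26 ≡ 0. → (33, 0)
3A: (33, 0) + (9, 26). λ = (26 - 0)/(9 - 33) ≡ 26/17 mod 41. 17⁻¹ ≡ 29 (mod 41) since 17·29 = 493 ≡ 1, so λ ≡ 16.
  x = λ² - 33 - 9 = 256 - 42 ≡ 9; y = λ·(33 - 9) - 0 ≡ 15. → (9, 15)
4A: (9, 15) + (9, 26): same x and y₁ ≡ -y₂, so the sum is 𝒪.
4A = 𝒪.
Next 3B:
Repeated addition: build up to 3B.
2B: tangent at (37, 37): λ = (3·37² + 15)/(2·37) ≡ 22/33. 33⁻¹ ≡ 5 (mod 41), so λ ≡ 22·5 ≡ 28.
  x = λ² - 37 - 37 = 784 - 74 ≡ 13; y = λ·(37 - 13) - 37 ≡ 20. → (13, 20)
3B: (13, 20) + (37, 37). λ = (37 - 20)/(37 - 13) ≡ 17/24 mod 41. 24⁻¹ ≡ 12 (mod 41), so λ ≡ 40.
  x = λ² - 13 - 37 = 1600 - 50 ≡ 33; y = λ·(13 - 33) - 20 ≡ 0. → (33, 0)
3B = (33, 0).
Finally 4A + 3B:
𝒪 + (33, 0) = (33, 0) (identity).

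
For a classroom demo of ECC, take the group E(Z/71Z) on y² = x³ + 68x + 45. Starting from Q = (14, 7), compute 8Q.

Double-and-add on 8 = (1000)₂. Start with Q = (14, 7) for the leading 1-bit.
double: tangent at (14, 7): λ = (3·14² + 68)/(2·7) ≡ 17/14. 14⁻¹ ≡ 66 (mod 71), so λ ≡ 17·66 ≡ 57.
  x = λ² - 14 - 14 = 3249 - 28 ≡ 26; y = λ·(14 - 26) - 7 ≡ 19. → (26, 19)
double: tangent at (26, 19): λ = (3·26² + 68)/(2·19) ≡ 37/38. 38⁻¹ ≡ 43 (mod 71) since 38·43 = 1634 ≡ 1, so λ ≡ 37·43 ≡ 29.
  x = λ² - 26 - 26 = 841 - 52 ≡ 8; y = λ·(26 - 8) - 19 ≡ 6. → (8, 6)
double: tangent at (8, 6): λ = (3·8² + 68)/(2·6) ≡ 47/12. 12⁻¹ ≡ 6 (mod 71) since 12·6 = 72 ≡ 1, so λ ≡ 47·6 ≡ 69.
  x = λ² - 8 - 8 = 4761 - 16 ≡ 59; y = λ·(8 - 59) - 6 ≡ 25. → (59, 25)

(59, 25)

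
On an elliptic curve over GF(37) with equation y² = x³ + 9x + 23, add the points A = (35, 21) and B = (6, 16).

(35, 21) + (6, 16). λ = (16 - 21)/(6 - 35) ≡ 32/8 mod 37. 8⁻¹ ≡ 14 (mod 37) since 8·14 = 112 ≡ 1, so λ ≡ 4.
  x = λ² - 35 - 6 = 16 - 41 ≡ 12; y = λ·(35 - 12) - 21 ≡ 34. → (12, 34)

(12, 34)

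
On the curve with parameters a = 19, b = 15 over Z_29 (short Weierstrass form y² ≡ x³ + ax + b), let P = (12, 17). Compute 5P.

Repeated addition: build up to 5P.
2P: tangent at (12, 17): λ = (3·12² + 19)/(2·17) ≡ 16/5. 5⁻¹ ≡ 6 (mod 29), so λ ≡ 16·6 ≡ 9.
  x = λ² - 12 - 12 = 81 - 24 ≡ 28; y = λ·(12 - 28) - 17 ≡ 13. → (28, 13)
3P: (28, 13) + (12, 17). λ = (17 - 13)/(12 - 28) ≡ 4/13 mod 29. 13⁻¹ ≡ 9 (mod 29) since 13·9 = 117 ≡ 1, so λ ≡ 7.
  x = λ² - 28 - 12 = 49 - 40 ≡ 9; y = λ·(28 - 9) - 13 ≡ 4. → (9, 4)
4P: (9, 4) + (12, 17). λ = (17 - 4)/(12 - 9) ≡ 13/3 mod 29. 3⁻¹ ≡ 10 (mod 29) since 3·10 = 30 ≡ 1, so λ ≡ 14.
  x = λ² - 9 - 12 = 196 - 21 ≡ 1; y = λ·(9 - 1) - 4 ≡ 21. → (1, 21)
5P: (1, 21) + (12, 17). λ = (17 - 21)/(12 - 1) ≡ 25/11 mod 29. 11⁻¹ ≡ 8 (mod 29) since 11·8 = 88 ≡ 1, so λ ≡ 26.
  x = λ² - 1 - 12 = 676 - 13 ≡ 25; y = λ·(1 - 25) - 21 ≡ 22. → (25, 22)

(25, 22)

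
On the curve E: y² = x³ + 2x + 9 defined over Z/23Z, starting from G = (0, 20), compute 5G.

Double-and-add on 5 = (101)₂. Start with G = (0, 20) for the leading 1-bit.
double: tangent at (0, 20): λ = (3·0² + 2)/(2·20) ≡ 2/17. 17⁻¹ ≡ 19 (mod 23), so λ ≡ 2·19 ≡ 15.
  x = λ² - 0 - 0 = 225 - 0 ≡ 18; y = λ·(0 - 18) - 20 ≡ 9. → (18, 9)
double: tangent at (18, 9): λ = (3·18² + 2)/(2·9) ≡ 8/18. 18⁻¹ ≡ 9 (mod 23), so λ ≡ 8·9 ≡ 3.
  x = λ² - 18 - 18 = 9 - 36 ≡ 19; y = λ·(18 - 19) - 9 ≡ 11. → (19, 11)
add G: (19, 11) + (0, 20). λ = (20 - 11)/(0 - 19) ≡ 9/4 mod 23. 4⁻¹ ≡ 6 (mod 23), so λ ≡ 8.
  x = λ² - 19 - 0 = 64 - 19 ≡ 22; y = λ·(19 - 22) - 11 ≡ 11. → (22, 11)

(22, 11)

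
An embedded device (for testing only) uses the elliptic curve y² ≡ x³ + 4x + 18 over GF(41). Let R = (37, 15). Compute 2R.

(9, 39)

tangent at (37, 15): λ = (3·37² + 4)/(2·15) ≡ 11/30. 30⁻¹ ≡ 26 (mod 41) since 30·26 = 780 ≡ 1, so λ ≡ 11·26 ≡ 40.
  x = λ² - 37 - 37 = 1600 - 74 ≡ 9; y = λ·(37 - 9) - 15 ≡ 39. → (9, 39)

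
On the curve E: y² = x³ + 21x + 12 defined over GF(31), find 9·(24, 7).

Write P = (24, 7).
Double-and-add on 9 = (1001)₂. Start with P = (24, 7) for the leading 1-bit.
double: tangent at (24, 7): λ = (3·24² + 21)/(2·7) ≡ 13/14. 14⁻¹ ≡ 20 (mod 31) since 14·20 = 280 ≡ 1, so λ ≡ 13·20 ≡ 12.
  x = λ² - 24 - 24 = 144 - 48 ≡ 3; y = λ·(24 - 3) - 7 ≡ 28. → (3, 28)
double: tangent at (3, 28): λ = (3·3² + 21)/(2·28) ≡ 17/25. 25⁻¹ ≡ 5 (mod 31), so λ ≡ 17·5 ≡ 23.
  x = λ² - 3 - 3 = 529 - 6 ≡ 27; y = λ·(3 - 27) - 28 ≡ 9. → (27, 9)
double: tangent at (27, 9): λ = (3·27² + 21)/(2·9) ≡ 7/18. 18⁻¹ ≡ 19 (mod 31) since 18·19 = 342 ≡ 1, so λ ≡ 7·19 ≡ 9.
  x = λ² - 27 - 27 = 81 - 54 ≡ 27; y = λ·(27 - 27) - 9 ≡ 22. → (27, 22)
add P: (27, 22) + (24, 7). λ = (7 - 22)/(24 - 27) ≡ 16/28 mod 31. 28⁻¹ ≡ 10 (mod 31) since 28·10 = 280 ≡ 1, so λ ≡ 5.
  x = λ² - 27 - 24 = 25 - 51 ≡ 5; y = λ·(27 - 5) - 22 ≡ 26. → (5, 26)

(5, 26)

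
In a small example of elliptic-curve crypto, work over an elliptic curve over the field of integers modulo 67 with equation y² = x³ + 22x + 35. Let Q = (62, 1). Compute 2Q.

tangent at (62, 1): λ = (3·62² + 22)/(2·1) ≡ 30/2. 2⁻¹ ≡ 34 (mod 67), so λ ≡ 30·34 ≡ 15.
  x = λ² - 62 - 62 = 225 - 124 ≡ 34; y = λ·(62 - 34) - 1 ≡ 17. → (34, 17)

(34, 17)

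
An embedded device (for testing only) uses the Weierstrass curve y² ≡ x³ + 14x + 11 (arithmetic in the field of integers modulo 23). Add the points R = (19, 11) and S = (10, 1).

(19, 11) + (10, 1). λ = (1 - 11)/(10 - 19) ≡ 13/14 mod 23. 14⁻¹ ≡ 5 (mod 23), so λ ≡ 19.
  x = λ² - 19 - 10 = 361 - 29 ≡ 10; y = λ·(19 - 10) - 11 ≡ 22. → (10, 22)

(10, 22)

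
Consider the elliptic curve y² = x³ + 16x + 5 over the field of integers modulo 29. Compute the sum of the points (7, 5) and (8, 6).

(15, 16)

(7, 5) + (8, 6). λ = (6 - 5)/(8 - 7) ≡ 1/1 mod 29. 1⁻¹ ≡ 1 (mod 29), so λ ≡ 1.
  x = λ² - 7 - 8 = 1 - 15 ≡ 15; y = λ·(7 - 15) - 5 ≡ 16. → (15, 16)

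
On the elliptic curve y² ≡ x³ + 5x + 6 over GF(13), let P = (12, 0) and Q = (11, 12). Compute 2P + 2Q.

First 2P:
Repeated addition: build up to 2P.
2P: (12, 0) + (12, 0): same x and y₁ ≡ -y₂, so the sum is ∞.
2P = ∞.
Next 2Q:
Repeated addition: build up to 2Q.
2Q: tangent at (11, 12): λ = (3·11² + 5)/(2·12) ≡ 4/11. 11⁻¹ ≡ 6 (mod 13), so λ ≡ 4·6 ≡ 11.
  x = λ² - 11 - 11 = 121 - 22 ≡ 8; y = λ·(11 - 8) - 12 ≡ 8. → (8, 8)
2Q = (8, 8).
Finally 2P + 2Q:
∞ + (8, 8) = (8, 8) (identity).

(8, 8)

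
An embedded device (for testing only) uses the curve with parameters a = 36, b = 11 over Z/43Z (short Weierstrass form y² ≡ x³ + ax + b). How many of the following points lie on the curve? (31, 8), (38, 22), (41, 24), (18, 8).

(31, 8): 8² ≡ 21, rhs ≡ 1 → off.
(38, 22): 22² ≡ 11, rhs ≡ 7 → off.
(41, 24): 24² ≡ 17, rhs ≡ 17 → on.
(18, 8): 8² ≡ 21, rhs ≡ 41 → off.

1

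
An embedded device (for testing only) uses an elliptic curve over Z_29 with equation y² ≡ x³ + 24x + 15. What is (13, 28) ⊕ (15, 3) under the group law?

(5, 17)

(13, 28) + (15, 3). λ = (3 - 28)/(15 - 13) ≡ 4/2 mod 29. 2⁻¹ ≡ 15 (mod 29), so λ ≡ 2.
  x = λ² - 13 - 15 = 4 - 28 ≡ 5; y = λ·(13 - 5) - 28 ≡ 17. → (5, 17)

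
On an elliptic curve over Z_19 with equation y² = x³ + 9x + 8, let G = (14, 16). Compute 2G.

tangent at (14, 16): λ = (3·14² + 9)/(2·16) ≡ 8/13. 13⁻¹ ≡ 3 (mod 19), so λ ≡ 8·3 ≡ 5.
  x = λ² - 14 - 14 = 25 - 28 ≡ 16; y = λ·(14 - 16) - 16 ≡ 12. → (16, 12)

(16, 12)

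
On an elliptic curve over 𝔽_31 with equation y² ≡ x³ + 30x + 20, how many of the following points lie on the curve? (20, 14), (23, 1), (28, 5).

(20, 14): 14² ≡ 10, rhs ≡ 2 → off.
(23, 1): 1² ≡ 1, rhs ≡ 12 → off.
(28, 5): 5² ≡ 25, rhs ≡ 27 → off.

0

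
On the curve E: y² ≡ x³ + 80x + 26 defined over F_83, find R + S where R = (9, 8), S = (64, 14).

(2, 32)

(9, 8) + (64, 14). λ = (14 - 8)/(64 - 9) ≡ 6/55 mod 83. 55⁻¹ ≡ 80 (mod 83) since 55·80 = 4400 ≡ 1, so λ ≡ 65.
  x = λ² - 9 - 64 = 4225 - 73 ≡ 2; y = λ·(9 - 2) - 8 ≡ 32. → (2, 32)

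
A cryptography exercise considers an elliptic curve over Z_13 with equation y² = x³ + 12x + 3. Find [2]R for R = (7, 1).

tangent at (7, 1): λ = (3·7² + 12)/(2·1) ≡ 3/2. 2⁻¹ ≡ 7 (mod 13), so λ ≡ 3·7 ≡ 8.
  x = λ² - 7 - 7 = 64 - 14 ≡ 11; y = λ·(7 - 11) - 1 ≡ 6. → (11, 6)

(11, 6)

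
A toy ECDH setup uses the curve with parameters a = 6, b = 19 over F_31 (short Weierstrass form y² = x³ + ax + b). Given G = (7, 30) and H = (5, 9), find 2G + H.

(5, 22)

First 2G:
Repeated addition: build up to 2G.
2G: tangent at (7, 30): λ = (3·7² + 6)/(2·30) ≡ 29/29. 29⁻¹ ≡ 15 (mod 31) since 29·15 = 435 ≡ 1, so λ ≡ 29·15 ≡ 1.
  x = λ² - 7 - 7 = 1 - 14 ≡ 18; y = λ·(7 - 18) - 30 ≡ 21. → (18, 21)
2G = (18, 21).
Finally 2G + H:
(18, 21) + (5, 9). λ = (9 - 21)/(5 - 18) ≡ 19/18 mod 31. 18⁻¹ ≡ 19 (mod 31), so λ ≡ 20.
  x = λ² - 18 - 5 = 400 - 23 ≡ 5; y = λ·(18 - 5) - 21 ≡ 22. → (5, 22)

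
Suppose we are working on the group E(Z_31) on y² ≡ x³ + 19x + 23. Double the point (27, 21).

tangent at (27, 21): λ = (3·27² + 19)/(2·21) ≡ 5/11. 11⁻¹ ≡ 17 (mod 31), so λ ≡ 5·17 ≡ 23.
  x = λ² - 27 - 27 = 529 - 54 ≡ 10; y = λ·(27 - 10) - 21 ≡ 29. → (10, 29)

(10, 29)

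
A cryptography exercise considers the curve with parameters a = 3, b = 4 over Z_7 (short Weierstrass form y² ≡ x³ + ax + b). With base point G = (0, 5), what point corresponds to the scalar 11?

(0, 5)

Repeated addition: build up to 11G.
2G: tangent at (0, 5): λ = (3·0² + 3)/(2·5) ≡ 3/3. 3⁻¹ ≡ 5 (mod 7), so λ ≡ 3·5 ≡ 1.
  x = λ² - 0 - 0 = 1 - 0 ≡ 1; y = λ·(0 - 1) - 5 ≡ 1. → (1, 1)
3G: (1, 1) + (0, 5). λ = (5 - 1)/(0 - 1) ≡ 4/6 mod 7. 6⁻¹ ≡ 6 (mod 7), so λ ≡ 3.
  x = λ² - 1 - 0 = 9 - 1 ≡ 1; y = λ·(1 - 1) - 1 ≡ 6. → (1, 6)
4G: (1, 6) + (0, 5). λ = (5 - 6)/(0 - 1) ≡ 6/6 mod 7. 6⁻¹ ≡ 6 (mod 7) since 6·6 = 36 ≡ 1, so λ ≡ 1.
  x = λ² - 1 - 0 = 1 - 1 ≡ 0; y = λ·(1 - 0) - 6 ≡ 2. → (0, 2)
5G: (0, 2) + (0, 5): same x and y₁ ≡ -y₂, so the sum is 𝒪.
6G: 𝒪 + (0, 5) = (0, 5) (identity).
7G: tangent at (0, 5): λ = (3·0² + 3)/(2·5) ≡ 3/3. 3⁻¹ ≡ 5 (mod 7) since 3·5 = 15 ≡ 1, so λ ≡ 3·5 ≡ 1.
  x = λ² - 0 - 0 = 1 - 0 ≡ 1; y = λ·(0 - 1) - 5 ≡ 1. → (1, 1)
8G: (1, 1) + (0, 5). λ = (5 - 1)/(0 - 1) ≡ 4/6 mod 7. 6⁻¹ ≡ 6 (mod 7), so λ ≡ 3.
  x = λ² - 1 - 0 = 9 - 1 ≡ 1; y = λ·(1 - 1) - 1 ≡ 6. → (1, 6)
9G: (1, 6) + (0, 5). λ = (5 - 6)/(0 - 1) ≡ 6/6 mod 7. 6⁻¹ ≡ 6 (mod 7) since 6·6 = 36 ≡ 1, so λ ≡ 1.
  x = λ² - 1 - 0 = 1 - 1 ≡ 0; y = λ·(1 - 0) - 6 ≡ 2. → (0, 2)
10G: (0, 2) + (0, 5): same x and y₁ ≡ -y₂, so the sum is 𝒪.
11G: 𝒪 + (0, 5) = (0, 5) (identity).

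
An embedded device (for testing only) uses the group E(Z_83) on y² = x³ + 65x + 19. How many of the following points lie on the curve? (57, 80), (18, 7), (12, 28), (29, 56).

(57, 80): 80² ≡ 9, rhs ≡ 9 → on.
(18, 7): 7² ≡ 49, rhs ≡ 49 → on.
(12, 28): 28² ≡ 37, rhs ≡ 37 → on.
(29, 56): 56² ≡ 65, rhs ≡ 65 → on.

4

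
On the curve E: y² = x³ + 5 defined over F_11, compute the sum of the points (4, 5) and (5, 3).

(6, 10)

(4, 5) + (5, 3). λ = (3 - 5)/(5 - 4) ≡ 9/1 mod 11. 1⁻¹ ≡ 1 (mod 11) since 1·1 = 1 ≡ 1, so λ ≡ 9.
  x = λ² - 4 - 5 = 81 - 9 ≡ 6; y = λ·(4 - 6) - 5 ≡ 10. → (6, 10)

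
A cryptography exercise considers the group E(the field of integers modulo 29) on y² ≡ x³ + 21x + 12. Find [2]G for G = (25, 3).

(17, 2)

tangent at (25, 3): λ = (3·25² + 21)/(2·3) ≡ 11/6. 6⁻¹ ≡ 5 (mod 29) since 6·5 = 30 ≡ 1, so λ ≡ 11·5 ≡ 26.
  x = λ² - 25 - 25 = 676 - 50 ≡ 17; y = λ·(25 - 17) - 3 ≡ 2. → (17, 2)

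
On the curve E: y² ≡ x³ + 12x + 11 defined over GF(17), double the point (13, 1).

(7, 9)

tangent at (13, 1): λ = (3·13² + 12)/(2·1) ≡ 9/2. 2⁻¹ ≡ 9 (mod 17), so λ ≡ 9·9 ≡ 13.
  x = λ² - 13 - 13 = 169 - 26 ≡ 7; y = λ·(13 - 7) - 1 ≡ 9. → (7, 9)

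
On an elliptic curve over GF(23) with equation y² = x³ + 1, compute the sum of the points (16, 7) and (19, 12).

(16, 7) + (19, 12). λ = (12 - 7)/(19 - 16) ≡ 5/3 mod 23. 3⁻¹ ≡ 8 (mod 23), so λ ≡ 17.
  x = λ² - 16 - 19 = 289 - 35 ≡ 1; y = λ·(16 - 1) - 7 ≡ 18. → (1, 18)

(1, 18)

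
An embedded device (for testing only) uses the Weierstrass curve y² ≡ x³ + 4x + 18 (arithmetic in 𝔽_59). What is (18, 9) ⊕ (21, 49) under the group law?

(47, 37)

(18, 9) + (21, 49). λ = (49 - 9)/(21 - 18) ≡ 40/3 mod 59. 3⁻¹ ≡ 20 (mod 59), so λ ≡ 33.
  x = λ² - 18 - 21 = 1089 - 39 ≡ 47; y = λ·(18 - 47) - 9 ≡ 37. → (47, 37)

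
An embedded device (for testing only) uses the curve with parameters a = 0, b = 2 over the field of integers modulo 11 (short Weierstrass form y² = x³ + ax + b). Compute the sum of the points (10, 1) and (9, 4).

(10, 1) + (9, 4). λ = (4 - 1)/(9 - 10) ≡ 3/10 mod 11. 10⁻¹ ≡ 10 (mod 11) since 10·10 = 100 ≡ 1, so λ ≡ 8.
  x = λ² - 10 - 9 = 64 - 19 ≡ 1; y = λ·(10 - 1) - 1 ≡ 5. → (1, 5)

(1, 5)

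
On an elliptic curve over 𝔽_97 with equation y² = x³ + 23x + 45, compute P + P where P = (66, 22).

tangent at (66, 22): λ = (3·66² + 23)/(2·22) ≡ 93/44. 44⁻¹ ≡ 86 (mod 97), so λ ≡ 93·86 ≡ 44.
  x = λ² - 66 - 66 = 1936 - 132 ≡ 58; y = λ·(66 - 58) - 22 ≡ 39. → (58, 39)

(58, 39)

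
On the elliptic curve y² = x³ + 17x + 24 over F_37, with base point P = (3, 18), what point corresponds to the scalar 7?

Double-and-add on 7 = (111)₂. Start with P = (3, 18) for the leading 1-bit.
double: tangent at (3, 18): λ = (3·3² + 17)/(2·18) ≡ 7/36. 36⁻¹ ≡ 36 (mod 37) since 36·36 = 1296 ≡ 1, so λ ≡ 7·36 ≡ 30.
  x = λ² - 3 - 3 = 900 - 6 ≡ 6; y = λ·(3 - 6) - 18 ≡ 3. → (6, 3)
add P: (6, 3) + (3, 18). λ = (18 - 3)/(3 - 6) ≡ 15/34 mod 37. 34⁻¹ ≡ 12 (mod 37), so λ ≡ 32.
  x = λ² - 6 - 3 = 1024 - 9 ≡ 16; y = λ·(6 - 16) - 3 ≡ 10. → (16, 10)
double: tangent at (16, 10): λ = (3·16² + 17)/(2·10) ≡ 8/20. 20⁻¹ ≡ 13 (mod 37) since 20·13 = 260 ≡ 1, so λ ≡ 8·13 ≡ 30.
  x = λ² - 16 - 16 = 900 - 32 ≡ 17; y = λ·(16 - 17) - 10 ≡ 34. → (17, 34)
add P: (17, 34) + (3, 18). λ = (18 - 34)/(3 - 17) ≡ 21/23 mod 37. 23⁻¹ ≡ 29 (mod 37) since 23·29 = 667 ≡ 1, so λ ≡ 17.
  x = λ² - 17 - 3 = 289 - 20 ≡ 10; y = λ·(17 - 10) - 34 ≡ 11. → (10, 11)

(10, 11)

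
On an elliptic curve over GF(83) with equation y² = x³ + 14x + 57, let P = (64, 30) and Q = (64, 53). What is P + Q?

O

The two points share x = 64 and their y-coordinates satisfy 30 + 53 ≡ 0 (mod 83), so they are inverses. Their sum is 𝒪.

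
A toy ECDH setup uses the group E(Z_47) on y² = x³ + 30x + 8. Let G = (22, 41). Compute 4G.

(11, 20)

Double-and-add on 4 = (100)₂. Start with G = (22, 41) for the leading 1-bit.
double: tangent at (22, 41): λ = (3·22² + 30)/(2·41) ≡ 25/35. 35⁻¹ ≡ 43 (mod 47), so λ ≡ 25·43 ≡ 41.
  x = λ² - 22 - 22 = 1681 - 44 ≡ 39; y = λ·(22 - 39) - 41 ≡ 14. → (39, 14)
double: tangent at (39, 14): λ = (3·39² + 30)/(2·14) ≡ 34/28. 28⁻¹ ≡ 42 (mod 47), so λ ≡ 34·42 ≡ 18.
  x = λ² - 39 - 39 = 324 - 78 ≡ 11; y = λ·(39 - 11) - 14 ≡ 20. → (11, 20)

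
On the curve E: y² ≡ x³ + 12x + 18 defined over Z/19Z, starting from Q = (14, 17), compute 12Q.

Double-and-add on 12 = (1100)₂. Start with Q = (14, 17) for the leading 1-bit.
double: tangent at (14, 17): λ = (3·14² + 12)/(2·17) ≡ 11/15. 15⁻¹ ≡ 14 (mod 19), so λ ≡ 11·14 ≡ 2.
  x = λ² - 14 - 14 = 4 - 28 ≡ 14; y = λ·(14 - 14) - 17 ≡ 2. → (14, 2)
add Q: (14, 2) + (14, 17): same x and y₁ ≡ -y₂, so the sum is the point at infinity.
double: the point at infinity + the point at infinity = the point at infinity (identity).
double: the point at infinity + the point at infinity = the point at infinity (identity).

O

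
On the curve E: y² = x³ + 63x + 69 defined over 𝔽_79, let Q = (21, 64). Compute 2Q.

tangent at (21, 64): λ = (3·21² + 63)/(2·64) ≡ 43/49. 49⁻¹ ≡ 50 (mod 79), so λ ≡ 43·50 ≡ 17.
  x = λ² - 21 - 21 = 289 - 42 ≡ 10; y = λ·(21 - 10) - 64 ≡ 44. → (10, 44)

(10, 44)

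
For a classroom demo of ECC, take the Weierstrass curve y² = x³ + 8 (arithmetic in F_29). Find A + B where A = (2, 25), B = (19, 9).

(2, 25) + (19, 9). λ = (9 - 25)/(19 - 2) ≡ 13/17 mod 29. 17⁻¹ ≡ 12 (mod 29) since 17·12 = 204 ≡ 1, so λ ≡ 11.
  x = λ² - 2 - 19 = 121 - 21 ≡ 13; y = λ·(2 - 13) - 25 ≡ 28. → (13, 28)

(13, 28)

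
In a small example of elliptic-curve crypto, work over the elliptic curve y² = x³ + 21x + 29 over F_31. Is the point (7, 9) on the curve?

no

y² = 9² ≡ 19; x³ + 21x + 29 = 519 ≡ 23 (mod 31). 19 ≠ 23.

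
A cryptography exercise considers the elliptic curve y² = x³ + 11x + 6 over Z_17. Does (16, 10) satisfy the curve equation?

no

y² = 10² ≡ 15; x³ + 11x + 6 = 4278 ≡ 11 (mod 17). 15 ≠ 11.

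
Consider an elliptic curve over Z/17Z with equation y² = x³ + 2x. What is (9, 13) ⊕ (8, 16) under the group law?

(9, 13) + (8, 16). λ = (16 - 13)/(8 - 9) ≡ 3/16 mod 17. 16⁻¹ ≡ 16 (mod 17) since 16·16 = 256 ≡ 1, so λ ≡ 14.
  x = λ² - 9 - 8 = 196 - 17 ≡ 9; y = λ·(9 - 9) - 13 ≡ 4. → (9, 4)

(9, 4)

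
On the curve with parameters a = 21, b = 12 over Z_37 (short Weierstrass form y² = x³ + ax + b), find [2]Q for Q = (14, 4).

(6, 13)

tangent at (14, 4): λ = (3·14² + 21)/(2·4) ≡ 17/8. 8⁻¹ ≡ 14 (mod 37) since 8·14 = 112 ≡ 1, so λ ≡ 17·14 ≡ 16.
  x = λ² - 14 - 14 = 256 - 28 ≡ 6; y = λ·(14 - 6) - 4 ≡ 13. → (6, 13)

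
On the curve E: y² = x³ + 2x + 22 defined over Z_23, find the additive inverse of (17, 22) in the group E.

-(17, 22) = (17, -22 mod 23) = (17, 1).

(17, 1)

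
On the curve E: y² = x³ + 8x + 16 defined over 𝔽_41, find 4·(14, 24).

Write G = (14, 24).
Double-and-add on 4 = (100)₂. Start with G = (14, 24) for the leading 1-bit.
double: tangent at (14, 24): λ = (3·14² + 8)/(2·24) ≡ 22/7. 7⁻¹ ≡ 6 (mod 41) since 7·6 = 42 ≡ 1, so λ ≡ 22·6 ≡ 9.
  x = λ² - 14 - 14 = 81 - 28 ≡ 12; y = λ·(14 - 12) - 24 ≡ 35. → (12, 35)
double: tangent at (12, 35): λ = (3·12² + 8)/(2·35) ≡ 30/29. 29⁻¹ ≡ 17 (mod 41), so λ ≡ 30·17 ≡ 18.
  x = λ² - 12 - 12 = 324 - 24 ≡ 13; y = λ·(12 - 13) - 35 ≡ 29. → (13, 29)

(13, 29)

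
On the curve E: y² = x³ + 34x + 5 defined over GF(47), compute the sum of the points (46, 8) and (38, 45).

(46, 8) + (38, 45). λ = (45 - 8)/(38 - 46) ≡ 37/39 mod 47. 39⁻¹ ≡ 41 (mod 47), so λ ≡ 13.
  x = λ² - 46 - 38 = 169 - 84 ≡ 38; y = λ·(46 - 38) - 8 ≡ 2. → (38, 2)

(38, 2)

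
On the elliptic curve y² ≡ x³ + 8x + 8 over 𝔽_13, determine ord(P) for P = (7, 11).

2P: tangent at (7, 11): λ = (3·7² + 8)/(2·11) ≡ 12/9. 9⁻¹ ≡ 3 (mod 13), so λ ≡ 12·3 ≡ 10.
  x = λ² - 7 - 7 = 100 - 14 ≡ 8; y = λ·(7 - 8) - 11 ≡ 5. → (8, 5)
3P: (8, 5) + (7, 11). λ = (11 - 5)/(7 - 8) ≡ 6/12 mod 13. 12⁻¹ ≡ 12 (mod 13), so λ ≡ 7.
  x = λ² - 8 - 7 = 49 - 15 ≡ 8; y = λ·(8 - 8) - 5 ≡ 8. → (8, 8)
4P: (8, 8) + (7, 11). λ = (11 - 8)/(7 - 8) ≡ 3/12 mod 13. 12⁻¹ ≡ 12 (mod 13), so λ ≡ 10.
  x = λ² - 8 - 7 = 100 - 15 ≡ 7; y = λ·(8 - 7) - 8 ≡ 2. → (7, 2)
5P: (7, 2) + (7, 11): same x and y₁ ≡ -y₂, so the sum is O.
5P = O, so the order is 5.

5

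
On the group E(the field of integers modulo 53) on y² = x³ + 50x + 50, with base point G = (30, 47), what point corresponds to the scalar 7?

(46, 24)

Repeated addition: build up to 7G.
2G: tangent at (30, 47): λ = (3·30² + 50)/(2·47) ≡ 47/41. 41⁻¹ ≡ 22 (mod 53), so λ ≡ 47·22 ≡ 27.
  x = λ² - 30 - 30 = 729 - 60 ≡ 33; y = λ·(30 - 33) - 47 ≡ 31. → (33, 31)
3G: (33, 31) + (30, 47). λ = (47 - 31)/(30 - 33) ≡ 16/50 mod 53. 50⁻¹ ≡ 35 (mod 53) since 50·35 = 1750 ≡ 1, so λ ≡ 30.
  x = λ² - 33 - 30 = 900 - 63 ≡ 42; y = λ·(33 - 42) - 31 ≡ 17. → (42, 17)
4G: (42, 17) + (30, 47). λ = (47 - 17)/(30 - 42) ≡ 30/41 mod 53. 41⁻¹ ≡ 22 (mod 53), so λ ≡ 24.
  x = λ² - 42 - 30 = 576 - 72 ≡ 27; y = λ·(42 - 27) - 17 ≡ 25. → (27, 25)
5G: (27, 25) + (30, 47). λ = (47 - 25)/(30 - 27) ≡ 22/3 mod 53. 3⁻¹ ≡ 18 (mod 53), so λ ≡ 25.
  x = λ² - 27 - 30 = 625 - 57 ≡ 38; y = λ·(27 - 38) - 25 ≡ 18. → (38, 18)
6G: (38, 18) + (30, 47). λ = (47 - 18)/(30 - 38) ≡ 29/45 mod 53. 45⁻¹ ≡ 33 (mod 53), so λ ≡ 3.
  x = λ² - 38 - 30 = 9 - 68 ≡ 47; y = λ·(38 - 47) - 18 ≡ 8. → (47, 8)
7G: (47, 8) + (30, 47). λ = (47 - 8)/(30 - 47) ≡ 39/36 mod 53. 36⁻¹ ≡ 28 (mod 53), so λ ≡ 32.
  x = λ² - 47 - 30 = 1024 - 77 ≡ 46; y = λ·(47 - 46) - 8 ≡ 24. → (46, 24)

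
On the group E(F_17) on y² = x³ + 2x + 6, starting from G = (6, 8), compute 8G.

(11, 13)

Repeated addition: build up to 8G.
2G: tangent at (6, 8): λ = (3·6² + 2)/(2·8) ≡ 8/16. 16⁻¹ ≡ 16 (mod 17), so λ ≡ 8·16 ≡ 9.
  x = λ² - 6 - 6 = 81 - 12 ≡ 1; y = λ·(6 - 1) - 8 ≡ 3. → (1, 3)
3G: (1, 3) + (6, 8). λ = (8 - 3)/(6 - 1) ≡ 5/5 mod 17. 5⁻¹ ≡ 7 (mod 17), so λ ≡ 1.
  x = λ² - 1 - 6 = 1 - 7 ≡ 11; y = λ·(1 - 11) - 3 ≡ 4. → (11, 4)
4G: (11, 4) + (6, 8). λ = (8 - 4)/(6 - 11) ≡ 4/12 mod 17. 12⁻¹ ≡ 10 (mod 17), so λ ≡ 6.
  x = λ² - 11 - 6 = 36 - 17 ≡ 2; y = λ·(11 - 2) - 4 ≡ 16. → (2, 16)
5G: (2, 16) + (6, 8). λ = (8 - 16)/(6 - 2) ≡ 9/4 mod 17. 4⁻¹ ≡ 13 (mod 17), so λ ≡ 15.
  x = λ² - 2 - 6 = 225 - 8 ≡ 13; y = λ·(2 - 13) - 16 ≡ 6. → (13, 6)
6G: (13, 6) + (6, 8). λ = (8 - 6)/(6 - 13) ≡ 2/10 mod 17. 10⁻¹ ≡ 12 (mod 17), so λ ≡ 7.
  x = λ² - 13 - 6 = 49 - 19 ≡ 13; y = λ·(13 - 13) - 6 ≡ 11. → (13, 11)
7G: (13, 11) + (6, 8). λ = (8 - 11)/(6 - 13) ≡ 14/10 mod 17. 10⁻¹ ≡ 12 (mod 17) since 10·12 = 120 ≡ 1, so λ ≡ 15.
  x = λ² - 13 - 6 = 225 - 19 ≡ 2; y = λ·(13 - 2) - 11 ≡ 1. → (2, 1)
8G: (2, 1) + (6, 8). λ = (8 - 1)/(6 - 2) ≡ 7/4 mod 17. 4⁻¹ ≡ 13 (mod 17), so λ ≡ 6.
  x = λ² - 2 - 6 = 36 - 8 ≡ 11; y = λ·(2 - 11) - 1 ≡ 13. → (11, 13)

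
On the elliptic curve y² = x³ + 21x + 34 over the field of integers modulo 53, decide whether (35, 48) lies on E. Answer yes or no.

y² = 48² ≡ 25; x³ + 21x + 34 = 43644 ≡ 25 (mod 53). 25 = 25.

yes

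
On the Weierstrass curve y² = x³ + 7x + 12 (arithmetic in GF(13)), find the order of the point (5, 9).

2P: tangent at (5, 9): λ = (3·5² + 7)/(2·9) ≡ 4/5. 5⁻¹ ≡ 8 (mod 13) since 5·8 = 40 ≡ 1, so λ ≡ 4·8 ≡ 6.
  x = λ² - 5 - 5 = 36 - 10 ≡ 0; y = λ·(5 - 0) - 9 ≡ 8. → (0, 8)
3P: (0, 8) + (5, 9). λ = (9 - 8)/(5 - 0) ≡ 1/5 mod 13. 5⁻¹ ≡ 8 (mod 13), so λ ≡ 8.
  x = λ² - 0 - 5 = 64 - 5 ≡ 7; y = λ·(0 - 7) - 8 ≡ 1. → (7, 1)
4P: (7, 1) + (5, 9). λ = (9 - 1)/(5 - 7) ≡ 8/11 mod 13. 11⁻¹ ≡ 6 (mod 13), so λ ≡ 9.
  x = λ² - 7 - 5 = 81 - 12 ≡ 4; y = λ·(7 - 4) - 1 ≡ 0. → (4, 0)
5P: (4, 0) + (5, 9). λ = (9 - 0)/(5 - 4) ≡ 9/1 mod 13. 1⁻¹ ≡ 1 (mod 13), so λ ≡ 9.
  x = λ² - 4 - 5 = 81 - 9 ≡ 7; y = λ·(4 - 7) - 0 ≡ 12. → (7, 12)
6P: (7, 12) + (5, 9). λ = (9 - 12)/(5 - 7) ≡ 10/11 mod 13. 11⁻¹ ≡ 6 (mod 13), so λ ≡ 8.
  x = λ² - 7 - 5 = 64 - 12 ≡ 0; y = λ·(7 - 0) - 12 ≡ 5. → (0, 5)
7P: (0, 5) + (5, 9). λ = (9 - 5)/(5 - 0) ≡ 4/5 mod 13. 5⁻¹ ≡ 8 (mod 13), so λ ≡ 6.
  x = λ² - 0 - 5 = 36 - 5 ≡ 5; y = λ·(0 - 5) - 5 ≡ 4. → (5, 4)
8P: (5, 4) + (5, 9): same x and y₁ ≡ -y₂, so the sum is 𝒪.
8P = 𝒪, so the order is 8.

8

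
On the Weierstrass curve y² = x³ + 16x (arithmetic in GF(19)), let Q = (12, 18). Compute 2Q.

tangent at (12, 18): λ = (3·12² + 16)/(2·18) ≡ 11/17. 17⁻¹ ≡ 9 (mod 19), so λ ≡ 11·9 ≡ 4.
  x = λ² - 12 - 12 = 16 - 24 ≡ 11; y = λ·(12 - 11) - 18 ≡ 5. → (11, 5)

(11, 5)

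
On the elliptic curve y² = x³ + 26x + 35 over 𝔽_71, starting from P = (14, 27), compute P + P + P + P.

Repeated addition: build up to 4P.
2P: tangent at (14, 27): λ = (3·14² + 26)/(2·27) ≡ 46/54. 54⁻¹ ≡ 25 (mod 71) since 54·25 = 1350 ≡ 1, so λ ≡ 46·25 ≡ 14.
  x = λ² - 14 - 14 = 196 - 28 ≡ 26; y = λ·(14 - 26) - 27 ≡ 18. → (26, 18)
3P: (26, 18) + (14, 27). λ = (27 - 18)/(14 - 26) ≡ 9/59 mod 71. 59⁻¹ ≡ 65 (mod 71), so λ ≡ 17.
  x = λ² - 26 - 14 = 289 - 40 ≡ 36; y = λ·(26 - 36) - 18 ≡ 25. → (36, 25)
4P: (36, 25) + (14, 27). λ = (27 - 25)/(14 - 36) ≡ 2/49 mod 71. 49⁻¹ ≡ 29 (mod 71) since 49·29 = 1421 ≡ 1, so λ ≡ 58.
  x = λ² - 36 - 14 = 3364 - 50 ≡ 48; y = λ·(36 - 48) - 25 ≡ 60. → (48, 60)

(48, 60)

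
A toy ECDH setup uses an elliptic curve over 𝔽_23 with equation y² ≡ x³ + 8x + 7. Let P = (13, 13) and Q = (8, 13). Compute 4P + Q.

(2, 13)

First 4P:
Repeated addition: build up to 4P.
2P: tangent at (13, 13): λ = (3·13² + 8)/(2·13) ≡ 9/3. 3⁻¹ ≡ 8 (mod 23) since 3·8 = 24 ≡ 1, so λ ≡ 9·8 ≡ 3.
  x = λ² - 13 - 13 = 9 - 26 ≡ 6; y = λ·(13 - 6) - 13 ≡ 8. → (6, 8)
3P: (6, 8) + (13, 13). λ = (13 - 8)/(13 - 6) ≡ 5/7 mod 23. 7⁻¹ ≡ 10 (mod 23) since 7·10 = 70 ≡ 1, so λ ≡ 4.
  x = λ² - 6 - 13 = 16 - 19 ≡ 20; y = λ·(6 - 20) - 8 ≡ 5. → (20, 5)
4P: (20, 5) + (13, 13). λ = (13 - 5)/(13 - 20) ≡ 8/16 mod 23. 16⁻¹ ≡ 13 (mod 23), so λ ≡ 12.
  x = λ² - 20 - 13 = 144 - 33 ≡ 19; y = λ·(20 - 19) - 5 ≡ 7. → (19, 7)
4P = (19, 7).
Finally 4P + Q:
(19, 7) + (8, 13). λ = (13 - 7)/(8 - 19) ≡ 6/12 mod 23. 12⁻¹ ≡ 2 (mod 23) since 12·2 = 24 ≡ 1, so λ ≡ 12.
  x = λ² - 19 - 8 = 144 - 27 ≡ 2; y = λ·(19 - 2) - 7 ≡ 13. → (2, 13)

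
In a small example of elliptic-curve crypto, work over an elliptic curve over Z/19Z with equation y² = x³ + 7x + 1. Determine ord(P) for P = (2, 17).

7

2P: tangent at (2, 17): λ = (3·2² + 7)/(2·17) ≡ 0/15. 15⁻¹ ≡ 14 (mod 19) since 15·14 = 210 ≡ 1, so λ ≡ 0·14 ≡ 0.
  x = λ² - 2 - 2 = 0 - 4 ≡ 15; y = λ·(2 - 15) - 17 ≡ 2. → (15, 2)
3P: (15, 2) + (2, 17). λ = (17 - 2)/(2 - 15) ≡ 15/6 mod 19. 6⁻¹ ≡ 16 (mod 19), so λ ≡ 12.
  x = λ² - 15 - 2 = 144 - 17 ≡ 13; y = λ·(15 - 13) - 2 ≡ 3. → (13, 3)
4P: (13, 3) + (2, 17). λ = (17 - 3)/(2 - 13) ≡ 14/8 mod 19. 8⁻¹ ≡ 12 (mod 19) since 8·12 = 96 ≡ 1, so λ ≡ 16.
  x = λ² - 13 - 2 = 256 - 15 ≡ 13; y = λ·(13 - 13) - 3 ≡ 16. → (13, 16)
5P: (13, 16) + (2, 17). λ = (17 - 16)/(2 - 13) ≡ 1/8 mod 19. 8⁻¹ ≡ 12 (mod 19), so λ ≡ 12.
  x = λ² - 13 - 2 = 144 - 15 ≡ 15; y = λ·(13 - 15) - 16 ≡ 17. → (15, 17)
6P: (15, 17) + (2, 17). λ = (17 - 17)/(2 - 15) ≡ 0/6 mod 19. 6⁻¹ ≡ 16 (mod 19) since 6·16 = 96 ≡ 1, so λ ≡ 0.
  x = λ² - 15 - 2 = 0 - 17 ≡ 2; y = λ·(15 - 2) - 17 ≡ 2. → (2, 2)
7P: (2, 2) + (2, 17): same x and y₁ ≡ -y₂, so the sum is O.
7P = O, so the order is 7.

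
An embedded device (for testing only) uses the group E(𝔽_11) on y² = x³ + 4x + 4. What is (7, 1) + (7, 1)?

(2, 8)

tangent at (7, 1): λ = (3·7² + 4)/(2·1) ≡ 8/2. 2⁻¹ ≡ 6 (mod 11), so λ ≡ 8·6 ≡ 4.
  x = λ² - 7 - 7 = 16 - 14 ≡ 2; y = λ·(7 - 2) - 1 ≡ 8. → (2, 8)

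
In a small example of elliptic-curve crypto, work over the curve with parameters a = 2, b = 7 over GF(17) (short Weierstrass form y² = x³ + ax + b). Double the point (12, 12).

tangent at (12, 12): λ = (3·12² + 2)/(2·12) ≡ 9/7. 7⁻¹ ≡ 5 (mod 17) since 7·5 = 35 ≡ 1, so λ ≡ 9·5 ≡ 11.
  x = λ² - 12 - 12 = 121 - 24 ≡ 12; y = λ·(12 - 12) - 12 ≡ 5. → (12, 5)

(12, 5)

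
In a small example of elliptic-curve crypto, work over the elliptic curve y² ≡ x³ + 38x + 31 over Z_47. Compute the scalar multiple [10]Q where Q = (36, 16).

Repeated addition: build up to 10Q.
2Q: tangent at (36, 16): λ = (3·36² + 38)/(2·16) ≡ 25/32. 32⁻¹ ≡ 25 (mod 47), so λ ≡ 25·25 ≡ 14.
  x = λ² - 36 - 36 = 196 - 72 ≡ 30; y = λ·(36 - 30) - 16 ≡ 21. → (30, 21)
3Q: (30, 21) + (36, 16). λ = (16 - 21)/(36 - 30) ≡ 42/6 mod 47. 6⁻¹ ≡ 8 (mod 47) since 6·8 = 48 ≡ 1, so λ ≡ 7.
  x = λ² - 30 - 36 = 49 - 66 ≡ 30; y = λ·(30 - 30) - 21 ≡ 26. → (30, 26)
4Q: (30, 26) + (36, 16). λ = (16 - 26)/(36 - 30) ≡ 37/6 mod 47. 6⁻¹ ≡ 8 (mod 47) since 6·8 = 48 ≡ 1, so λ ≡ 14.
  x = λ² - 30 - 36 = 196 - 66 ≡ 36; y = λ·(30 - 36) - 26 ≡ 31. → (36, 31)
5Q: (36, 31) + (36, 16): same x and y₁ ≡ -y₂, so the sum is 𝒪.
6Q: 𝒪 + (36, 16) = (36, 16) (identity).
7Q: tangent at (36, 16): λ = (3·36² + 38)/(2·16) ≡ 25/32. 32⁻¹ ≡ 25 (mod 47) since 32·25 = 800 ≡ 1, so λ ≡ 25·25 ≡ 14.
  x = λ² - 36 - 36 = 196 - 72 ≡ 30; y = λ·(36 - 30) - 16 ≡ 21. → (30, 21)
8Q: (30, 21) + (36, 16). λ = (16 - 21)/(36 - 30) ≡ 42/6 mod 47. 6⁻¹ ≡ 8 (mod 47) since 6·8 = 48 ≡ 1, so λ ≡ 7.
  x = λ² - 30 - 36 = 49 - 66 ≡ 30; y = λ·(30 - 30) - 21 ≡ 26. → (30, 26)
9Q: (30, 26) + (36, 16). λ = (16 - 26)/(36 - 30) ≡ 37/6 mod 47. 6⁻¹ ≡ 8 (mod 47), so λ ≡ 14.
  x = λ² - 30 - 36 = 196 - 66 ≡ 36; y = λ·(30 - 36) - 26 ≡ 31. → (36, 31)
10Q: (36, 31) + (36, 16): same x and y₁ ≡ -y₂, so the sum is 𝒪.

O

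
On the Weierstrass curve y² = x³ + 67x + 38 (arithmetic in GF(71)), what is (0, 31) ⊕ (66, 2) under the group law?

(50, 34)

(0, 31) + (66, 2). λ = (2 - 31)/(66 - 0) ≡ 42/66 mod 71. 66⁻¹ ≡ 14 (mod 71), so λ ≡ 20.
  x = λ² - 0 - 66 = 400 - 66 ≡ 50; y = λ·(0 - 50) - 31 ≡ 34. → (50, 34)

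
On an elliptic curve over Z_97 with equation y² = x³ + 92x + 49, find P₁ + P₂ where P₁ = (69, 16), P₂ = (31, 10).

(29, 72)

(69, 16) + (31, 10). λ = (10 - 16)/(31 - 69) ≡ 91/59 mod 97. 59⁻¹ ≡ 74 (mod 97), so λ ≡ 41.
  x = λ² - 69 - 31 = 1681 - 100 ≡ 29; y = λ·(69 - 29) - 16 ≡ 72. → (29, 72)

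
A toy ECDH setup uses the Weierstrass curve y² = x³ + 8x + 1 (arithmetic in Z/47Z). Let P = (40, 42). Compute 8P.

(17, 16)

Double-and-add on 8 = (1000)₂. Start with P = (40, 42) for the leading 1-bit.
double: tangent at (40, 42): λ = (3·40² + 8)/(2·42) ≡ 14/37. 37⁻¹ ≡ 14 (mod 47), so λ ≡ 14·14 ≡ 8.
  x = λ² - 40 - 40 = 64 - 80 ≡ 31; y = λ·(40 - 31) - 42 ≡ 30. → (31, 30)
double: tangent at (31, 30): λ = (3·31² + 8)/(2·30) ≡ 24/13. 13⁻¹ ≡ 29 (mod 47), so λ ≡ 24·29 ≡ 38.
  x = λ² - 31 - 31 = 1444 - 62 ≡ 19; y = λ·(31 - 19) - 30 ≡ 3. → (19, 3)
double: tangent at (19, 3): λ = (3·19² + 8)/(2·3) ≡ 10/6. 6⁻¹ ≡ 8 (mod 47), so λ ≡ 10·8 ≡ 33.
  x = λ² - 19 - 19 = 1089 - 38 ≡ 17; y = λ·(19 - 17) - 3 ≡ 16. → (17, 16)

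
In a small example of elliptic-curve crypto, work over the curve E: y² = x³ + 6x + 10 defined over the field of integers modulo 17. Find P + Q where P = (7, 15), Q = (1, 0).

(7, 15) + (1, 0). λ = (0 - 15)/(1 - 7) ≡ 2/11 mod 17. 11⁻¹ ≡ 14 (mod 17), so λ ≡ 11.
  x = λ² - 7 - 1 = 121 - 8 ≡ 11; y = λ·(7 - 11) - 15 ≡ 9. → (11, 9)

(11, 9)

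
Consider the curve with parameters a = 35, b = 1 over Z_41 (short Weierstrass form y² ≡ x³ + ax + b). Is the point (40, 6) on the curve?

y² = 6² ≡ 36; x³ + 35x + 1 = 65401 ≡ 6 (mod 41). 36 ≠ 6.

no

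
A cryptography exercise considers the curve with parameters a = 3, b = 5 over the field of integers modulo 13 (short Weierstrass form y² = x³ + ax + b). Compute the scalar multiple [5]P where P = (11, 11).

(12, 12)

Repeated addition: build up to 5P.
2P: tangent at (11, 11): λ = (3·11² + 3)/(2·11) ≡ 2/9. 9⁻¹ ≡ 3 (mod 13) since 9·3 = 27 ≡ 1, so λ ≡ 2·3 ≡ 6.
  x = λ² - 11 - 11 = 36 - 22 ≡ 1; y = λ·(11 - 1) - 11 ≡ 10. → (1, 10)
3P: (1, 10) + (11, 11). λ = (11 - 10)/(11 - 1) ≡ 1/10 mod 13. 10⁻¹ ≡ 4 (mod 13), so λ ≡ 4.
  x = λ² - 1 - 11 = 16 - 12 ≡ 4; y = λ·(1 - 4) - 10 ≡ 4. → (4, 4)
4P: (4, 4) + (11, 11). λ = (11 - 4)/(11 - 4) ≡ 7/7 mod 13. 7⁻¹ ≡ 2 (mod 13), so λ ≡ 1.
  x = λ² - 4 - 11 = 1 - 15 ≡ 12; y = λ·(4 - 12) - 4 ≡ 1. → (12, 1)
5P: (12, 1) + (11, 11). λ = (11 - 1)/(11 - 12) ≡ 10/12 mod 13. 12⁻¹ ≡ 12 (mod 13), so λ ≡ 3.
  x = λ² - 12 - 11 = 9 - 23 ≡ 12; y = λ·(12 - 12) - 1 ≡ 12. → (12, 12)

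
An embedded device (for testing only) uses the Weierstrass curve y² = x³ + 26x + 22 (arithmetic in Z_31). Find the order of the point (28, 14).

2P: tangent at (28, 14): λ = (3·28² + 26)/(2·14) ≡ 22/28. 28⁻¹ ≡ 10 (mod 31) since 28·10 = 280 ≡ 1, so λ ≡ 22·10 ≡ 3.
  x = λ² - 28 - 28 = 9 - 56 ≡ 15; y = λ·(28 - 15) - 14 ≡ 25. → (15, 25)
3P: (15, 25) + (28, 14). λ = (14 - 25)/(28 - 15) ≡ 20/13 mod 31. 13⁻¹ ≡ 12 (mod 31), so λ ≡ 23.
  x = λ² - 15 - 28 = 529 - 43 ≡ 21; y = λ·(15 - 21) - 25 ≡ 23. → (21, 23)
4P: (21, 23) + (28, 14). λ = (14 - 23)/(28 - 21) ≡ 22/7 mod 31. 7⁻¹ ≡ 9 (mod 31), so λ ≡ 12.
  x = λ² - 21 - 28 = 144 - 49 ≡ 2; y = λ·(21 - 2) - 23 ≡ 19. → (2, 19)
5P: (2, 19) + (28, 14). λ = (14 - 19)/(28 - 2) ≡ 26/26 mod 31. 26⁻¹ ≡ 6 (mod 31), so λ ≡ 1.
  x = λ² - 2 - 28 = 1 - 30 ≡ 2; y = λ·(2 - 2) - 19 ≡ 12. → (2, 12)
6P: (2, 12) + (28, 14). λ = (14 - 12)/(28 - 2) ≡ 2/26 mod 31. 26⁻¹ ≡ 6 (mod 31) since 26·6 = 156 ≡ 1, so λ ≡ 12.
  x = λ² - 2 - 28 = 144 - 30 ≡ 21; y = λ·(2 - 21) - 12 ≡ 8. → (21, 8)
7P: (21, 8) + (28, 14). λ = (14 - 8)/(28 - 21) ≡ 6/7 mod 31. 7⁻¹ ≡ 9 (mod 31) since 7·9 = 63 ≡ 1, so λ ≡ 23.
  x = λ² - 21 - 28 = 529 - 49 ≡ 15; y = λ·(21 - 15) - 8 ≡ 6. → (15, 6)
8P: (15, 6) + (28, 14). λ = (14 - 6)/(28 - 15) ≡ 8/13 mod 31. 13⁻¹ ≡ 12 (mod 31), so λ ≡ 3.
  x = λ² - 15 - 28 = 9 - 43 ≡ 28; y = λ·(15 - 28) - 6 ≡ 17. → (28, 17)
9P: (28, 17) + (28, 14): same x and y₁ ≡ -y₂, so the sum is 𝒪.
9P = 𝒪, so the order is 9.

9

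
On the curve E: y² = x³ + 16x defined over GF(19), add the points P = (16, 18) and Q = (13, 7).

(14, 2)

(16, 18) + (13, 7). λ = (7 - 18)/(13 - 16) ≡ 8/16 mod 19. 16⁻¹ ≡ 6 (mod 19), so λ ≡ 10.
  x = λ² - 16 - 13 = 100 - 29 ≡ 14; y = λ·(16 - 14) - 18 ≡ 2. → (14, 2)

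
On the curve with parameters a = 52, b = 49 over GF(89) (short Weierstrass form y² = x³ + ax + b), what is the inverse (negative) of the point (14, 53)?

(14, 36)

-(14, 53) = (14, -53 mod 89) = (14, 36).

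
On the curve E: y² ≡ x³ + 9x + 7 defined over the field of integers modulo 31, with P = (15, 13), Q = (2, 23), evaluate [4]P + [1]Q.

First 4P:
Double-and-add on 4 = (100)₂. Start with P = (15, 13) for the leading 1-bit.
double: tangent at (15, 13): λ = (3·15² + 9)/(2·13) ≡ 2/26. 26⁻¹ ≡ 6 (mod 31) since 26·6 = 156 ≡ 1, so λ ≡ 2·6 ≡ 12.
  x = λ² - 15 - 15 = 144 - 30 ≡ 21; y = λ·(15 - 21) - 13 ≡ 8. → (21, 8)
double: tangent at (21, 8): λ = (3·21² + 9)/(2·8) ≡ 30/16. 16⁻¹ ≡ 2 (mod 31), so λ ≡ 30·2 ≡ 29.
  x = λ² - 21 - 21 = 841 - 42 ≡ 24; y = λ·(21 - 24) - 8 ≡ 29. → (24, 29)
4P = (24, 29).
Finally 4P + Q:
(24, 29) + (2, 23). λ = (23 - 29)/(2 - 24) ≡ 25/9 mod 31. 9⁻¹ ≡ 7 (mod 31) since 9·7 = 63 ≡ 1, so λ ≡ 20.
  x = λ² - 24 - 2 = 400 - 26 ≡ 2; y = λ·(24 - 2) - 29 ≡ 8. → (2, 8)

(2, 8)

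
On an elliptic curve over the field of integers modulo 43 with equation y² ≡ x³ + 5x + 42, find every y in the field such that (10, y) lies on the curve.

x³ + 5x + 42 = 1092 ≡ 17 (mod 43).
Square roots of 17 mod 43: 19 and 24 (since 19² = 361 ≡ 17).

19, 24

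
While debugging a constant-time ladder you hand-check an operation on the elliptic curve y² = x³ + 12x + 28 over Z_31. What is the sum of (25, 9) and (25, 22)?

O

The two points share x = 25 and their y-coordinates satisfy 9 + 22 ≡ 0 (mod 31), so they are inverses. Their sum is 𝒪.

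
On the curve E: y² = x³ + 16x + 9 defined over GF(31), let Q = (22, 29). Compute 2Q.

tangent at (22, 29): λ = (3·22² + 16)/(2·29) ≡ 11/27. 27⁻¹ ≡ 23 (mod 31), so λ ≡ 11·23 ≡ 5.
  x = λ² - 22 - 22 = 25 - 44 ≡ 12; y = λ·(22 - 12) - 29 ≡ 21. → (12, 21)

(12, 21)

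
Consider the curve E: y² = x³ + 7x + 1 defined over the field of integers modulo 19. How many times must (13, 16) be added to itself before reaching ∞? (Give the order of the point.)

2P: tangent at (13, 16): λ = (3·13² + 7)/(2·16) ≡ 1/13. 13⁻¹ ≡ 3 (mod 19) since 13·3 = 39 ≡ 1, so λ ≡ 1·3 ≡ 3.
  x = λ² - 13 - 13 = 9 - 26 ≡ 2; y = λ·(13 - 2) - 16 ≡ 17. → (2, 17)
3P: (2, 17) + (13, 16). λ = (16 - 17)/(13 - 2) ≡ 18/11 mod 19. 11⁻¹ ≡ 7 (mod 19), so λ ≡ 12.
  x = λ² - 2 - 13 = 144 - 15 ≡ 15; y = λ·(2 - 15) - 17 ≡ 17. → (15, 17)
4P: (15, 17) + (13, 16). λ = (16 - 17)/(13 - 15) ≡ 18/17 mod 19. 17⁻¹ ≡ 9 (mod 19), so λ ≡ 10.
  x = λ² - 15 - 13 = 100 - 28 ≡ 15; y = λ·(15 - 15) - 17 ≡ 2. → (15, 2)
5P: (15, 2) + (13, 16). λ = (16 - 2)/(13 - 15) ≡ 14/17 mod 19. 17⁻¹ ≡ 9 (mod 19), so λ ≡ 12.
  x = λ² - 15 - 13 = 144 - 28 ≡ 2; y = λ·(15 - 2) - 2 ≡ 2. → (2, 2)
6P: (2, 2) + (13, 16). λ = (16 - 2)/(13 - 2) ≡ 14/11 mod 19. 11⁻¹ ≡ 7 (mod 19) since 11·7 = 77 ≡ 1, so λ ≡ 3.
  x = λ² - 2 - 13 = 9 - 15 ≡ 13; y = λ·(2 - 13) - 2 ≡ 3. → (13, 3)
7P: (13, 3) + (13, 16): same x and y₁ ≡ -y₂, so the sum is ∞.
7P = ∞, so the order is 7.

7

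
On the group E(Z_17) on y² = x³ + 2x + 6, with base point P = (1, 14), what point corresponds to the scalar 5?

(6, 8)

Double-and-add on 5 = (101)₂. Start with P = (1, 14) for the leading 1-bit.
double: tangent at (1, 14): λ = (3·1² + 2)/(2·14) ≡ 5/11. 11⁻¹ ≡ 14 (mod 17) since 11·14 = 154 ≡ 1, so λ ≡ 5·14 ≡ 2.
  x = λ² - 1 - 1 = 4 - 2 ≡ 2; y = λ·(1 - 2) - 14 ≡ 1. → (2, 1)
double: tangent at (2, 1): λ = (3·2² + 2)/(2·1) ≡ 14/2. 2⁻¹ ≡ 9 (mod 17), so λ ≡ 14·9 ≡ 7.
  x = λ² - 2 - 2 = 49 - 4 ≡ 11; y = λ·(2 - 11) - 1 ≡ 4. → (11, 4)
add P: (11, 4) + (1, 14). λ = (14 - 4)/(1 - 11) ≡ 10/7 mod 17. 7⁻¹ ≡ 5 (mod 17) since 7·5 = 35 ≡ 1, so λ ≡ 16.
  x = λ² - 11 - 1 = 256 - 12 ≡ 6; y = λ·(11 - 6) - 4 ≡ 8. → (6, 8)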